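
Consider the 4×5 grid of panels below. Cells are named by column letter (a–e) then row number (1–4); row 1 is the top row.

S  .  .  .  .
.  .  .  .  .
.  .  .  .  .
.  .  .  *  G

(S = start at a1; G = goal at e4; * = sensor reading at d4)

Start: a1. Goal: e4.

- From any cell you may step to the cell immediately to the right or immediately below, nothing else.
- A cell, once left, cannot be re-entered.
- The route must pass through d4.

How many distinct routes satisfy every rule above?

20

A right/down-only route from a1 to e4 makes exactly 3 down-moves and 4 right-moves in some order.
With no other constraints that would be C(7,3) = 35 routes.
Split at d4 and multiply the segment counts: a1→d4: 20; d4→e4: 1; product = 20.
That gives 20 routes.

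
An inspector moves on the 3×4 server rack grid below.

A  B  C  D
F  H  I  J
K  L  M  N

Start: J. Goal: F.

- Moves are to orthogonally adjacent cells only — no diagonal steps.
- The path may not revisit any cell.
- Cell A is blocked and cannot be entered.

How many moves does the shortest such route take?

The Manhattan distance from J to F is |2−2| + |4−1| = 3, so at least 3 moves are needed.
A route of 3 moves achieves this: J → I → H → F.
Since 3 matches the lower bound, it is optimal.

3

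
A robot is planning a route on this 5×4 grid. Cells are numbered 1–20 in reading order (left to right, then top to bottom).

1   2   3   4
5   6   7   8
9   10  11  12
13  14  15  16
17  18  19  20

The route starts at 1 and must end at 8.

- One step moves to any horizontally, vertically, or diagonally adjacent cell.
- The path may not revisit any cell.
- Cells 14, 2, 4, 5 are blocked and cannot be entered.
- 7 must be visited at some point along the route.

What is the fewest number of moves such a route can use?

3

Any route passes through 7 somewhere between 1 and 8. Summing Chebyshev distances along the two legs (1 → 7 → 8) gives a lower bound of 2 + 1 = 3 moves.
A route of 3 moves achieves this: 1 → 6 → 7 → 8.
Since 3 matches the lower bound, it is optimal.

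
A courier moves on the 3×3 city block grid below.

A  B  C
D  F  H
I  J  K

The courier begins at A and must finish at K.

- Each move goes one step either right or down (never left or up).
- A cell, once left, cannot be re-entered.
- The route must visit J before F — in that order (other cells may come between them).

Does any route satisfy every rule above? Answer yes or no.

F lies above J, so going from J to F would need an upward move — but moves only go right/down, so J cannot be visited before F.

no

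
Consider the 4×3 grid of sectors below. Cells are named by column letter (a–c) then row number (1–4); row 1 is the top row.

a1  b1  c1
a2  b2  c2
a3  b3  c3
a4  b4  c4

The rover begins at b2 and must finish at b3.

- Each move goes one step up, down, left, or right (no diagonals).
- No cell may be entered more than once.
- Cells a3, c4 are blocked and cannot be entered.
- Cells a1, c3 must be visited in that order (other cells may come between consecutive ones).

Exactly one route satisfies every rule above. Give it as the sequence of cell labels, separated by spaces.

b2 a2 a1 b1 c1 c2 c3 b3

The waypoints must appear in the order a1, c3, with no cell reused.
Route from b2: left to a2, up to a1, 2× right (reaching c1), 2× down (reaching c3), left to b3 — 7 moves in all.
Check: order respected (a1 at step 2, c3 at step 6).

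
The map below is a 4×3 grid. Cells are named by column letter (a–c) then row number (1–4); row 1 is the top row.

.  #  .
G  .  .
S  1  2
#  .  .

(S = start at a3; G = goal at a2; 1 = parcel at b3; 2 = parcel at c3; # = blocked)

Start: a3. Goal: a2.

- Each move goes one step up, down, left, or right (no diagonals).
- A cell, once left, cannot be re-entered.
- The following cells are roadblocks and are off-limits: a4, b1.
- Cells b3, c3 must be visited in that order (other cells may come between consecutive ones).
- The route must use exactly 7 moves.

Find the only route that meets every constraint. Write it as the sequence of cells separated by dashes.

The waypoints must appear in the order b3, c3, with no cell reused.
Route from a3: right 1 to b3, down 1 to b4, right 1 to c4, up 2 to c2, left 2 to a2 — 7 moves in all.
Check: order respected (1 at step 1, 2 at step 4); 7 moves as required.

a3 - b3 - b4 - c4 - c3 - c2 - b2 - a2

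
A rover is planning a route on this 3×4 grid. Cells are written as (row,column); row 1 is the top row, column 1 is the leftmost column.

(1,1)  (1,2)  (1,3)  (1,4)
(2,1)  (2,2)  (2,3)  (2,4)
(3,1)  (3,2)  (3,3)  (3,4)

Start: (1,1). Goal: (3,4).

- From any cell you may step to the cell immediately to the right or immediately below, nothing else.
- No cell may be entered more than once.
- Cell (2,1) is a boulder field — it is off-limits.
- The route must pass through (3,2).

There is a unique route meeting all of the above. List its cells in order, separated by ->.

Moves only go right or down, so the column and row indices never decrease.
Route from (1,1): right 1 to (1,2), down 2 to (3,2), right 2 to (3,4) — 5 moves in all.
Check: all required cells visited.

(1,1) -> (1,2) -> (2,2) -> (3,2) -> (3,3) -> (3,4)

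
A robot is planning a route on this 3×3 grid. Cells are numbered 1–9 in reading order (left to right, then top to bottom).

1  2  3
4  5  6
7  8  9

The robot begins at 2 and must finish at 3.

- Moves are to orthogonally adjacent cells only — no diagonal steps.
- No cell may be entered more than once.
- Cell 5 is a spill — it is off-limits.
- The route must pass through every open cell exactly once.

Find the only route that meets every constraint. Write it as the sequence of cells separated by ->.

Need to visit all 8 open cells exactly once, starting at 2 and ending at 3.
Cell 6 has only two open neighbours (3 and 9), so the path must pass straight through it: one of those is the cell it's entered from and the other is where it exits.
Route from 2: left to 1, 2× down (reaching 7), 2× right (reaching 9), 2× up (reaching 3) — 7 moves in all.
Check: all 8 open cells covered.

2 -> 1 -> 4 -> 7 -> 8 -> 9 -> 6 -> 3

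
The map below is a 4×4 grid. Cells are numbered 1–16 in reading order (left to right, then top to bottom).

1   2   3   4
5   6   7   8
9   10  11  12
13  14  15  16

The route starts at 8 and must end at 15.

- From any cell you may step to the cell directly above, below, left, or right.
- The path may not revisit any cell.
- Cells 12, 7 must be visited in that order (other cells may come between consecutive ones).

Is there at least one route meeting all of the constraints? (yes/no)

One route that works: 8 → 12 → 11 → 7 → 6 → 10 → 14 → 15.

yes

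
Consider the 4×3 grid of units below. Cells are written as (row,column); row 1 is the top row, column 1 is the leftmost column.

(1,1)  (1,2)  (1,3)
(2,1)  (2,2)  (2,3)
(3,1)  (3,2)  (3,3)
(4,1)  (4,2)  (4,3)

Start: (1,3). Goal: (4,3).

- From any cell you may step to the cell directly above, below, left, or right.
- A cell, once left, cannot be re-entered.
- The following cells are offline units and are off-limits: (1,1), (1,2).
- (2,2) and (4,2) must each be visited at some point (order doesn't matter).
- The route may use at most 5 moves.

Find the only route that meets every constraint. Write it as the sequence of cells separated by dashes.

The budget equals the shortest possible length, so every move has to be on a shortest route through the required cells.
Route from (1,3): down to (2,3), left to (2,2), 2× down (reaching (4,2)), right to (4,3) — 5 moves in all.
Check: all required cells visited; 5 ≤ 5 moves.

(1,3) - (2,3) - (2,2) - (3,2) - (4,2) - (4,3)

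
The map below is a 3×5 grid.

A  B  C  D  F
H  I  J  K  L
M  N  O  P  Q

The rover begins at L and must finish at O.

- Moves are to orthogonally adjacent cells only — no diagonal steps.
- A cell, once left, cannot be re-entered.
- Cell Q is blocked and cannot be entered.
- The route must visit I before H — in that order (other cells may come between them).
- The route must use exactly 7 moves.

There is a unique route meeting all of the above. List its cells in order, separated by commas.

L, K, J, I, H, M, N, O

The waypoints must appear in the order I, H, with no cell reused.
Route from L: 4× left (reaching H), down to M, 2× right (reaching O) — 7 moves in all.
Check: order respected (I at step 3, H at step 4); 7 moves as required.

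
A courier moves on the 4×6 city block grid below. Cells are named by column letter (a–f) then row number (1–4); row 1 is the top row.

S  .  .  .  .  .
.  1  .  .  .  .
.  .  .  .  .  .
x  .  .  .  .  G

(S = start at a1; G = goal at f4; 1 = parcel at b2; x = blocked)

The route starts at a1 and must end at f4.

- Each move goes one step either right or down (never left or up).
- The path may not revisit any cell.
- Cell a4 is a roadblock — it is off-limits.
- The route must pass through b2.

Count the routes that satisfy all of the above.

30

A right/down-only route from a1 to f4 makes exactly 3 down-moves and 5 right-moves in some order.
With no other constraints that would be C(8,3) = 56 routes.
Split at b2 and multiply the segment counts (each segment already excludes blocked cells): a1→b2: 2; b2→f4: 15; product = 30.
That gives 30 routes.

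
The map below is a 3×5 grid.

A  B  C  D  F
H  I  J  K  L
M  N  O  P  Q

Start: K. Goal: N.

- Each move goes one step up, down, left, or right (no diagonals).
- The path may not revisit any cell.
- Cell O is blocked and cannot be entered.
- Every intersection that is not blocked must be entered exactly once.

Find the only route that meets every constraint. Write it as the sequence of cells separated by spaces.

K P Q L F D C J I B A H M N

Need to visit all 14 open cells exactly once, starting at K and ending at N.
Route from K: down to P, right to Q, 2× up (reaching F), 2× left (reaching C), down to J, left to I, up to B, left to A, 2× down (reaching M), right to N — 13 moves in all.
Check: all 14 open cells covered.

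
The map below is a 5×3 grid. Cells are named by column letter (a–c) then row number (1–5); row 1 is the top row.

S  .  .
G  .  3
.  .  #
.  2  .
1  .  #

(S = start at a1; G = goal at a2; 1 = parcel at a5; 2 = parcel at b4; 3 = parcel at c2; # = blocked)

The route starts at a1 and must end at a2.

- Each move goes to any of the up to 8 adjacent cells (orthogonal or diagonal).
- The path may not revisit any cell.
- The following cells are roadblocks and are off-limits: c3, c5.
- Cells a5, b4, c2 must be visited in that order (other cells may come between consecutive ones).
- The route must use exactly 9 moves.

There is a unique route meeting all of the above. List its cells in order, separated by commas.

The waypoints must appear in the order a5, b4, c2, with no cell reused.
Route from a1: down-right 1 to b2, down-left 1 to a3, down 2 to a5, up-right 1 to b4, up 1 to b3, up-right 1 to c2, up-left 1 to b1, down-left 1 to a2 — 9 moves in all.
Check: order respected (1 at step 4, 2 at step 5, 3 at step 7); 9 moves as required.

a1, b2, a3, a4, a5, b4, b3, c2, b1, a2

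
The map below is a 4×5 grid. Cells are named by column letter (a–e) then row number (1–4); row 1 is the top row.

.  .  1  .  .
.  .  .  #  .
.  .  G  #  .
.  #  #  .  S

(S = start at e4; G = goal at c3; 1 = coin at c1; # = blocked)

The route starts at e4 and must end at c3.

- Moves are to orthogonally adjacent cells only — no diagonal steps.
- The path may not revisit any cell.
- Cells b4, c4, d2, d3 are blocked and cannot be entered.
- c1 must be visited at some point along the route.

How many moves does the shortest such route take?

Any route passes through c1 somewhere between e4 and c3. Summing Manhattan distances along the two legs (e4 → c1 → c3) gives a lower bound of 5 + 2 = 7 moves.
A route of 7 moves achieves this: e4 → e3 → e2 → e1 → d1 → c1 → c2 → c3.
Since 7 matches the lower bound, it is optimal.

7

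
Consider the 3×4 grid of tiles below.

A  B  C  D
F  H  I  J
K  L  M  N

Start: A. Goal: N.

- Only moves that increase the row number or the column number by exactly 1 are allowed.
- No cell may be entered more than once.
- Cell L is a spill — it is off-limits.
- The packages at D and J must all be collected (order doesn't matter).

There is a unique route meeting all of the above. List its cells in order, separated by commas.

A, B, C, D, J, N

Moves only go right or down, so the column and row indices never decrease.
Route from A: right 3 to D, down 2 to N — 5 moves in all.
Check: all required cells visited.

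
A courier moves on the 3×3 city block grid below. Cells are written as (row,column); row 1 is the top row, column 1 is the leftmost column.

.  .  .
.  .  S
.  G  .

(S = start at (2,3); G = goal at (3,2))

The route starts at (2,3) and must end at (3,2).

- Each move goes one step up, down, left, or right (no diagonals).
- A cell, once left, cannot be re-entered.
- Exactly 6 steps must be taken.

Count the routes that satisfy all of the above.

Need simple routes of exactly 6 moves from (2,3) to (3,2) (Manhattan distance 2, so 2 moves are spent on a detour and 2 undoing it).
Enumerating: (2,3) (1,3) (1,2) (2,2) (2,1) (3,1) (3,2) | (2,3) (1,3) (1,2) (1,1) (2,1) (3,1) (3,2) | (2,3) (1,3) (1,2) (1,1) (2,1) (2,2) (3,2) | (2,3) (2,2) (1,2) (1,1) (2,1) (3,1) (3,2).
That gives 4 routes.

4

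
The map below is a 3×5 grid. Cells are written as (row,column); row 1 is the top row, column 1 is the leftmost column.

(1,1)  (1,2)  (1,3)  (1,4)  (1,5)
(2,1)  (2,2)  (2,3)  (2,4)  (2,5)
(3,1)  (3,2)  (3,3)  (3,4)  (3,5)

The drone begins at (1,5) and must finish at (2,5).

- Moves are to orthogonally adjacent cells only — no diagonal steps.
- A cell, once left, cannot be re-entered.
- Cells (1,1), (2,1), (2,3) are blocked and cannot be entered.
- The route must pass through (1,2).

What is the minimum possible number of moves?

9

Any route passes through (1,2) somewhere between (1,5) and (2,5). Summing Manhattan distances along the two legs ((1,5) → (1,2) → (2,5)) gives a lower bound of 3 + 4 = 7 moves.
The shortest route satisfying every rule uses 9 moves: (1,5) → (1,4) → (1,3) → (1,2) → (2,2) → (3,2) → (3,3) → (3,4) → (2,4) → (2,5).
The no-revisit rule (legs can't share cells) pushes the minimum above the 7-move bound; an exhaustive check rules out every length from 7 to 8, leaving 9 as the minimum.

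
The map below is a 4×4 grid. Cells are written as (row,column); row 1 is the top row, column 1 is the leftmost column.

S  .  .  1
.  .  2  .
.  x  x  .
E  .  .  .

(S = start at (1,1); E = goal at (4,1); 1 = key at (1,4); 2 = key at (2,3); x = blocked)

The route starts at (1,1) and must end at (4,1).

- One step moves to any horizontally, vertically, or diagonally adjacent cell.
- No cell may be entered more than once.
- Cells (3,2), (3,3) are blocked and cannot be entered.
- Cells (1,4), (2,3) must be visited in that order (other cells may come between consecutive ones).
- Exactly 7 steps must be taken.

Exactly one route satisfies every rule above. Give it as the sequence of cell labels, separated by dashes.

The waypoints must appear in the order (1,4), (2,3), with no cell reused.
Route from (1,1): 3× right (reaching (1,4)), down-left to (2,3), left to (2,2), down-left to (3,1), down to (4,1) — 7 moves in all.
Check: order respected (1 at step 3, 2 at step 4); 7 moves as required.

(1,1) - (1,2) - (1,3) - (1,4) - (2,3) - (2,2) - (3,1) - (4,1)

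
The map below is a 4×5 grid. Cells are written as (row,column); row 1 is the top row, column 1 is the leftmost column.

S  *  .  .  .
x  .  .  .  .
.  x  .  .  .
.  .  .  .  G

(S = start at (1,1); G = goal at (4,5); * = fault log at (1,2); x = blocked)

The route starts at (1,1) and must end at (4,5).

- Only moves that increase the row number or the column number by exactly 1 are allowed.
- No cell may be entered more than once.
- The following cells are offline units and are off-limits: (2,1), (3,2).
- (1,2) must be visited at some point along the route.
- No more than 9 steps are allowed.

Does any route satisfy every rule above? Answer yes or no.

yes

One route that works: (1,1) → (1,2) → (2,2) → (2,3) → (3,3) → (4,3) → (4,4) → (4,5).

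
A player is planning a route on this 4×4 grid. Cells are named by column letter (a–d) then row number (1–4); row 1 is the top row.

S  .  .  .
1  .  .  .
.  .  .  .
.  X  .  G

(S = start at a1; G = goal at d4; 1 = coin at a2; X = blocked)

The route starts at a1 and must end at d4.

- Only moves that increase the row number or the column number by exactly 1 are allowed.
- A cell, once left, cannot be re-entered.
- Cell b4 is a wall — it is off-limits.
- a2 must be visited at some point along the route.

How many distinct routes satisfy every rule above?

7

A right/down-only route from a1 to d4 makes exactly 3 down-moves and 3 right-moves in some order.
With no other constraints that would be C(6,3) = 20 routes.
Split at a2 and multiply the segment counts (each segment already excludes blocked cells): a1→a2: 1; a2→d4: 7; product = 7.
That gives 7 routes.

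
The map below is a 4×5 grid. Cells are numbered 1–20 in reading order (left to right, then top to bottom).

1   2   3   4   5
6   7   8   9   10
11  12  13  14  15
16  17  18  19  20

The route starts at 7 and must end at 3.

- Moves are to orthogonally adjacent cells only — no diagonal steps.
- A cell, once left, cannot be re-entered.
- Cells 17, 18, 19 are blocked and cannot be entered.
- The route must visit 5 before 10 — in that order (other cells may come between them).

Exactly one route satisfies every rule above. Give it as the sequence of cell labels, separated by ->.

The waypoints must appear in the order 5, 10, with no cell reused.
Route from 7: right 2 to 9, up 1 to 4, right 1 to 5, down 2 to 15, left 4 to 11, up 2 to 1, right 2 to 3 — 14 moves in all.
Check: order respected (5 at step 4, 10 at step 5).

7 -> 8 -> 9 -> 4 -> 5 -> 10 -> 15 -> 14 -> 13 -> 12 -> 11 -> 6 -> 1 -> 2 -> 3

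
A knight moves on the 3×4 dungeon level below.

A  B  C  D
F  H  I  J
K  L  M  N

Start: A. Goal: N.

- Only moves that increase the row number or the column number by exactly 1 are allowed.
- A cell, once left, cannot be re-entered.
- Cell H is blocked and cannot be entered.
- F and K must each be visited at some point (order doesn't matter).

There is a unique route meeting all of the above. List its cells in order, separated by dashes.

Moves only go right or down, so the column and row indices never decrease.
Route from A: 2× down (reaching K), 3× right (reaching N) — 5 moves in all.
Check: all required cells visited.

A - F - K - L - M - N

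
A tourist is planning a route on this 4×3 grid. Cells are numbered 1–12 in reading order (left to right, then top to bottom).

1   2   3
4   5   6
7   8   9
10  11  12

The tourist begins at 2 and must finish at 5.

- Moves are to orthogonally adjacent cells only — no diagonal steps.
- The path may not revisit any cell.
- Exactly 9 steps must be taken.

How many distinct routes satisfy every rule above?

Need simple routes of exactly 9 moves from 2 to 5 (Manhattan distance 1, so 4 moves are spent on a detour and 4 undoing it).
Enumerating: 2 1 4 7 10 11 8 9 6 5 | 2 1 4 7 10 11 12 9 6 5 | 2 1 4 7 10 11 12 9 8 5 | 2 1 4 7 8 11 12 9 6 5 | 2 3 6 9 12 11 8 7 4 5 | 2 3 6 9 12 11 10 7 4 5 | 2 3 6 9 12 11 10 7 8 5 | 2 3 6 9 8 11 10 7 4 5.
That gives 8 routes.

8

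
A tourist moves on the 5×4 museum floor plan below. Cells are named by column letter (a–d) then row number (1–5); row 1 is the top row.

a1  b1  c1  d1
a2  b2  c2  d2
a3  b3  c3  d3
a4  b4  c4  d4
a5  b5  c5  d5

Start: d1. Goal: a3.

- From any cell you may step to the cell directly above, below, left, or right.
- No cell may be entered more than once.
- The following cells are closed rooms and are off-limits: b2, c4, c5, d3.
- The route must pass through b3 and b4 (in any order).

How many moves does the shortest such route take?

Any route passes through b3 and b4 in some order between d1 and a3. Summing Manhattan distances along each leg and taking the cheapest ordering (d1 → b4 → b3 → a3) gives a lower bound of 5 + 1 + 1 = 7 moves.
A route of 7 moves achieves this: d1 → d2 → c2 → c3 → b3 → b4 → a4 → a3.
Since 7 matches the lower bound, it is optimal.

7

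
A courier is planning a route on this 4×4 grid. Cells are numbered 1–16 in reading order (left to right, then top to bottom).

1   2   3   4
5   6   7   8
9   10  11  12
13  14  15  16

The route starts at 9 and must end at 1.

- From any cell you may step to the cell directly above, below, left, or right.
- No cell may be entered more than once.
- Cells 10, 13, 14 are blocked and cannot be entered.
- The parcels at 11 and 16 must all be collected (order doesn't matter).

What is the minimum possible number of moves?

12

Any route passes through 11 and 16 in some order between 9 and 1. Summing Manhattan distances along each leg and taking the cheapest ordering (9 → 16 → 11 → 1) gives a lower bound of 4 + 2 + 4 = 10 moves.
That bound ignores the blocked cells. Measuring each leg by the fewest moves that actually steer around them (9→16: 6; 16→11: 2; 11→1: 4) raises the lower bound to 12.
A route of 12 moves exists: 9 → 5 → 6 → 7 → 11 → 15 → 16 → 12 → 8 → 4 → 3 → 2 → 1.
Since 12 matches that lower bound, it is optimal.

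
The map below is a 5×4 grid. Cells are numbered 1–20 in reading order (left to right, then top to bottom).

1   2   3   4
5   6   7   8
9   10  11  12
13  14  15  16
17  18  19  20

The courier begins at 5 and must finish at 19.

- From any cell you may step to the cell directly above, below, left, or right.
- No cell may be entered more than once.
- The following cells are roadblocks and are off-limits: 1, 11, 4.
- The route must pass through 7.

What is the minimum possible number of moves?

7

Any route passes through 7 somewhere between 5 and 19. Summing Manhattan distances along the two legs (5 → 7 → 19) gives a lower bound of 2 + 3 = 5 moves.
That bound ignores the blocked cells. Measuring each leg by the fewest moves that actually steer around them (5→7: 2; 7→19: 5) raises the lower bound to 7.
A route of 7 moves exists: 5 → 6 → 7 → 8 → 12 → 16 → 20 → 19.
Since 7 matches that lower bound, it is optimal.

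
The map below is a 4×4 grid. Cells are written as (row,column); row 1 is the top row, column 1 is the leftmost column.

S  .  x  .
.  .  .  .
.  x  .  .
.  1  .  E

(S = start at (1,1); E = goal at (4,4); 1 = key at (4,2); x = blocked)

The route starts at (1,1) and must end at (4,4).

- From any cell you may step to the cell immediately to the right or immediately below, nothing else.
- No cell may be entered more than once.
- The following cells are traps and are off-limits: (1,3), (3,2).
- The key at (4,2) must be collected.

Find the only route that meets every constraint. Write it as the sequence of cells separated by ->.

(1,1) -> (2,1) -> (3,1) -> (4,1) -> (4,2) -> (4,3) -> (4,4)

Moves only go right or down, so the column and row indices never decrease.
Route from (1,1): down 3 to (4,1), right 3 to (4,4) — 6 moves in all.
Check: all required cells visited.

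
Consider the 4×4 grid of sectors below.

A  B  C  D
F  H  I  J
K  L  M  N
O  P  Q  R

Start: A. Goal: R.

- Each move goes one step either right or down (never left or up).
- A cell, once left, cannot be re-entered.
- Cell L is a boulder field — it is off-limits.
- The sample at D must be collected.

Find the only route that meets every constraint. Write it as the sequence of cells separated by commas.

A, B, C, D, J, N, R

Moves only go right or down, so the column and row indices never decrease.
Route from A: right 3 to D, down 3 to R — 6 moves in all.
Check: all required cells visited.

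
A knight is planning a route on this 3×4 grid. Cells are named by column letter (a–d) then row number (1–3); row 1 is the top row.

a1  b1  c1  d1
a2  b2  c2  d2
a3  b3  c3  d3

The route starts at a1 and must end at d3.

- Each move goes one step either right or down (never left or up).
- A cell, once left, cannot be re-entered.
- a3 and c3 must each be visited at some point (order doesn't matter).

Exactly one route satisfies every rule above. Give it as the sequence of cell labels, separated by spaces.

a1 a2 a3 b3 c3 d3

Moves only go right or down, so the column and row indices never decrease.
Route from a1: 2× down (reaching a3), 3× right (reaching d3) — 5 moves in all.
Check: all required cells visited.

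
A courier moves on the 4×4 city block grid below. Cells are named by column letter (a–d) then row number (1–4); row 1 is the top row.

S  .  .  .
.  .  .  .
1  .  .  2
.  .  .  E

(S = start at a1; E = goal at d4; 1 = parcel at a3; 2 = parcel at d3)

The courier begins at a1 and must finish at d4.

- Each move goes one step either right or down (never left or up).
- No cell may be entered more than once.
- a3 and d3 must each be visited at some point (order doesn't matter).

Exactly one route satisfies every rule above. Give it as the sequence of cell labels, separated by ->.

a1 -> a2 -> a3 -> b3 -> c3 -> d3 -> d4

Moves only go right or down, so the column and row indices never decrease.
Route from a1: down 2 to a3, right 3 to d3, down 1 to d4 — 6 moves in all.
Check: all required cells visited.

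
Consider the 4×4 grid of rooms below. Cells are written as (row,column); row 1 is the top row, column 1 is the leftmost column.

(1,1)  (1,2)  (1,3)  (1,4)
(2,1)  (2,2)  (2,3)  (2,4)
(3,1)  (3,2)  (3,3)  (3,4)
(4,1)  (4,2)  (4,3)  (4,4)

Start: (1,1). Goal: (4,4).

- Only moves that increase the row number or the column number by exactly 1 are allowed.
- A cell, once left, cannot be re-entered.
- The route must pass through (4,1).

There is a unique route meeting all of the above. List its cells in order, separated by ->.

(1,1) -> (2,1) -> (3,1) -> (4,1) -> (4,2) -> (4,3) -> (4,4)

Moves only go right or down, so the column and row indices never decrease.
Route from (1,1): down 3 to (4,1), right 3 to (4,4) — 6 moves in all.
Check: all required cells visited.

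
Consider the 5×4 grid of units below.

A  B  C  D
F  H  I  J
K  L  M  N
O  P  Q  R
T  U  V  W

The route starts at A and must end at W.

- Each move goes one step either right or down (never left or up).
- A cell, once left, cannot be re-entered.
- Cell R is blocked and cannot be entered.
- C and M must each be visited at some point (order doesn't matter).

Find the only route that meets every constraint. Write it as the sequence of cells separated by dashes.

Moves only go right or down, so the column and row indices never decrease.
Route from A: 2× right (reaching C), 4× down (reaching V), right to W — 7 moves in all.
Check: all required cells visited.

A - B - C - I - M - Q - V - W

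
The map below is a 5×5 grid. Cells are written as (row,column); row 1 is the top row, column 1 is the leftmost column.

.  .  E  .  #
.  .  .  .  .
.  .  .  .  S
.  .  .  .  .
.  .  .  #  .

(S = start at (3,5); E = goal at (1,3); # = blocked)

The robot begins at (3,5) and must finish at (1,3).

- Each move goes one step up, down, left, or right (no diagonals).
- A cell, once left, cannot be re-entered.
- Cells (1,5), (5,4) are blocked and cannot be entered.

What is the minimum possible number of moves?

The Manhattan distance from (3,5) to (1,3) is |3−1| + |5−3| = 4, so at least 4 moves are needed.
A route of 4 moves achieves this: (3,5) → (2,5) → (2,4) → (1,4) → (1,3).
Since 4 matches the lower bound, it is optimal.

4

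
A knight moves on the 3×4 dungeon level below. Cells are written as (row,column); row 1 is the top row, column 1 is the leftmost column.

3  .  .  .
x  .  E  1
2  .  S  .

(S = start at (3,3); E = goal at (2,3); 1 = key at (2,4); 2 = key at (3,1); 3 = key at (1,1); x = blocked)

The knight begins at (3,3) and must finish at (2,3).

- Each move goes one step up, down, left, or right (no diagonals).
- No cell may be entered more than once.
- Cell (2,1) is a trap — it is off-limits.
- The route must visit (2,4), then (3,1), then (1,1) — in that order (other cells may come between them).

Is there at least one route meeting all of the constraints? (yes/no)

(3,1) must be visited but has only one open neighbour ((3,2)), and it is neither the start nor the goal — the route would have to enter and leave through (3,2), re-entering it.

no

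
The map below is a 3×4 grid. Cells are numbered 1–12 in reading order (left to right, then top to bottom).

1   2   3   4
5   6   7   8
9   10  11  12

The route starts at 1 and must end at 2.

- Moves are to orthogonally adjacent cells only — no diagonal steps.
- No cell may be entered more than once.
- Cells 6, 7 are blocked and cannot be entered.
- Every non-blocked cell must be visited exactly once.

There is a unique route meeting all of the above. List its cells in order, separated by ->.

Need to visit all 10 open cells exactly once, starting at 1 and ending at 2.
Cell 11 has only two open neighbours (10 and 12), so the path must pass straight through it: one of those is the cell it's entered from and the other is where it exits.
Route from 1: down 2 to 9, right 3 to 12, up 2 to 4, left 2 to 2 — 9 moves in all.
Check: all 10 open cells covered.

1 -> 5 -> 9 -> 10 -> 11 -> 12 -> 8 -> 4 -> 3 -> 2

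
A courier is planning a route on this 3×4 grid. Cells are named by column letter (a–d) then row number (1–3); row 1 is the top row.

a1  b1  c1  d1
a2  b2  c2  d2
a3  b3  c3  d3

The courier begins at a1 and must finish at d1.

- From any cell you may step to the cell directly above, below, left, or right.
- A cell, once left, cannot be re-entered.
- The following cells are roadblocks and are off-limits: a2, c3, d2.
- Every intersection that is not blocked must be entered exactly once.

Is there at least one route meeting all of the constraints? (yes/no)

Cell a3 has only one open neighbour but is neither the start nor the goal, so a Hamiltonian route would have to both enter and leave it through the same neighbour — impossible without revisiting.

no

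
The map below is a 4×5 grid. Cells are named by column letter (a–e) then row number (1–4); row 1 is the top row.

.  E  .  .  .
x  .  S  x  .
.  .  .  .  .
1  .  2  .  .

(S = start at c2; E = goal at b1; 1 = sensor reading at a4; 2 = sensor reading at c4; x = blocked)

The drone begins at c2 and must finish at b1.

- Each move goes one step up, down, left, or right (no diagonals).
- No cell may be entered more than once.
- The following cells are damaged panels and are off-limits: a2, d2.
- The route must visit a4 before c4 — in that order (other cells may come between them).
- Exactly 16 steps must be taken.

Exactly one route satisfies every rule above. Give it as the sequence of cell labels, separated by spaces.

c2 b2 b3 a3 a4 b4 c4 c3 d3 d4 e4 e3 e2 e1 d1 c1 b1

The waypoints must appear in the order a4, c4, with no cell reused.
Route from c2: left to b2, down to b3, left to a3, down to a4, 2× right (reaching c4), up to c3, right to d3, down to d4, right to e4, 3× up (reaching e1), 3× left (reaching b1) — 16 moves in all.
Check: order respected (1 at step 4, 2 at step 6); 16 moves as required.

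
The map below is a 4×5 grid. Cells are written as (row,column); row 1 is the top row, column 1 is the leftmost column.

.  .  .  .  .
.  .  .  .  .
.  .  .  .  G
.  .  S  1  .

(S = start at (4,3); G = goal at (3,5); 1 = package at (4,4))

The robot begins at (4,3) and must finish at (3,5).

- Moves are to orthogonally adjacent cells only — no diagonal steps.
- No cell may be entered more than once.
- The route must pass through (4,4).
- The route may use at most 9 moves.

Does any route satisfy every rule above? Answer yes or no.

One route that works: (4,3) → (4,4) → (3,4) → (3,5).

yes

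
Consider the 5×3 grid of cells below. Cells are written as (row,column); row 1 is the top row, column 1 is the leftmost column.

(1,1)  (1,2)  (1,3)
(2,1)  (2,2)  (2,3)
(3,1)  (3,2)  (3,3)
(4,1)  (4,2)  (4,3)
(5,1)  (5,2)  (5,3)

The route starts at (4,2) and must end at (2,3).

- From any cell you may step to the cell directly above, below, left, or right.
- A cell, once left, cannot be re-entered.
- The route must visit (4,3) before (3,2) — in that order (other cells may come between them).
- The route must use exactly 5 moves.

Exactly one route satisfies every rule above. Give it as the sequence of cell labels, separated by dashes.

(4,2) - (4,3) - (3,3) - (3,2) - (2,2) - (2,3)

The waypoints must appear in the order (4,3), (3,2), with no cell reused.
Route from (4,2): right 1 to (4,3), up 1 to (3,3), left 1 to (3,2), up 1 to (2,2), right 1 to (2,3) — 5 moves in all.
Check: order respected ((4,3) at step 1, (3,2) at step 3); 5 moves as required.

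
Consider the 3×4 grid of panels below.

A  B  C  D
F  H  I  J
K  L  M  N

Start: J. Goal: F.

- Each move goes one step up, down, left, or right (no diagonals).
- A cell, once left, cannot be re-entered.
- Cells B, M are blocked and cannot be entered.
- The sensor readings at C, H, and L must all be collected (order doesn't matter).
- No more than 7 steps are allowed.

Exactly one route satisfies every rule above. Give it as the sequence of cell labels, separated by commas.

J, D, C, I, H, L, K, F

Any route must reach C, H, and L and still end at F within 7 moves, so the order of the required stops is forced.
Route from J: up to D, left to C, down to I, left to H, down to L, left to K, up to F — 7 moves in all.
Check: all required cells visited; 7 ≤ 7 moves.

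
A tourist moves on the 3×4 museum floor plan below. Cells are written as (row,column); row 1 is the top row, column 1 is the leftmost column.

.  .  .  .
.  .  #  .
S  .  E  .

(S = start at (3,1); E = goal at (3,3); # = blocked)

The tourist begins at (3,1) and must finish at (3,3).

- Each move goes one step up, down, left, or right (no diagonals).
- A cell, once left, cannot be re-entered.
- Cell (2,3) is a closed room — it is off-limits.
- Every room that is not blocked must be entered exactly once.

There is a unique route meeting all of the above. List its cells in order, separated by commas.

Need to visit all 11 open cells exactly once, starting at (3,1) and ending at (3,3).
Cell (1,3) has only two open neighbours ((1,2) and (1,4)), so the path must pass straight through it: one of those is the cell it's entered from and the other is where it exits.
Route from (3,1): right 1 to (3,2), up 1 to (2,2), left 1 to (2,1), up 1 to (1,1), right 3 to (1,4), down 2 to (3,4), left 1 to (3,3) — 10 moves in all.
Check: all 11 open cells covered.

(3,1), (3,2), (2,2), (2,1), (1,1), (1,2), (1,3), (1,4), (2,4), (3,4), (3,3)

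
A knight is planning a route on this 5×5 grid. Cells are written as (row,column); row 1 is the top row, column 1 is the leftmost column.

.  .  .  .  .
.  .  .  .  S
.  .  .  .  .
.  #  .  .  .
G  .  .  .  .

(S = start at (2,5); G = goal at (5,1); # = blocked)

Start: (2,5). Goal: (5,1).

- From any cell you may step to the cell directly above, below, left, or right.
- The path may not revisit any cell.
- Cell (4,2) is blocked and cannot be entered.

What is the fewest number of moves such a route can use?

The Manhattan distance from (2,5) to (5,1) is |2−5| + |5−1| = 7, so at least 7 moves are needed.
A route of 7 moves achieves this: (2,5) → (3,5) → (4,5) → (5,5) → (5,4) → (5,3) → (5,2) → (5,1).
Since 7 matches the lower bound, it is optimal.

7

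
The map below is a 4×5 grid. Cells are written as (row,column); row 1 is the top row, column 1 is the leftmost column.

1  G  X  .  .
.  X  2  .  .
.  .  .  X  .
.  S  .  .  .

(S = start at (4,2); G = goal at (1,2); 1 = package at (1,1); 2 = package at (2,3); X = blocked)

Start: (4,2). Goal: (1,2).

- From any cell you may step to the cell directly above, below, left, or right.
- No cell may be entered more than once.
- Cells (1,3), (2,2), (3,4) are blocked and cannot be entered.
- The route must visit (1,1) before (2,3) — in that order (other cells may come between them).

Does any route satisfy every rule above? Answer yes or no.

no

Ignoring the required order, 2 revisit-free routes from (4,2) to (1,2) pass through all of (1,1) and (2,3); the waypoint orders that occur are (2,3) → (1,1) (2) — never (1,1) → (2,3).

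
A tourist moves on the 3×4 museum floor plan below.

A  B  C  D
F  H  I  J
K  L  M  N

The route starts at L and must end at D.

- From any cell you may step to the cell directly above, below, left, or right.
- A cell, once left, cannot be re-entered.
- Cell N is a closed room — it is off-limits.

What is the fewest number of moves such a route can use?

The Manhattan distance from L to D is |3−1| + |2−4| = 4, so at least 4 moves are needed.
A route of 4 moves achieves this: L → H → B → C → D.
Since 4 matches the lower bound, it is optimal.

4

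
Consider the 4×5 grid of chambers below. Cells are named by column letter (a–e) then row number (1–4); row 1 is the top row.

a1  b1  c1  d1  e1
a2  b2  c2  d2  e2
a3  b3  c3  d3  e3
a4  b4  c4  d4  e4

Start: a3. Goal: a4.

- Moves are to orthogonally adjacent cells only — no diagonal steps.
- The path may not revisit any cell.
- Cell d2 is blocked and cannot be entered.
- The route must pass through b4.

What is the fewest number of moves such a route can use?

3

Any route passes through b4 somewhere between a3 and a4. Summing Manhattan distances along the two legs (a3 → b4 → a4) gives a lower bound of 2 + 1 = 3 moves.
A route of 3 moves achieves this: a3 → b3 → b4 → a4.
Since 3 matches the lower bound, it is optimal.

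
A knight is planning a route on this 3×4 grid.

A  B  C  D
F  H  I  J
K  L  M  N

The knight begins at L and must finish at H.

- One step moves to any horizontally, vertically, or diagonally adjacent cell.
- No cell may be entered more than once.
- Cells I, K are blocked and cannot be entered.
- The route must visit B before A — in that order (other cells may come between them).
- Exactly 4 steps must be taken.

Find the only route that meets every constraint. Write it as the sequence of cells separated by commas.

The waypoints must appear in the order B, A, with no cell reused.
Route from L: up-left to F, up-right to B, left to A, down-right to H — 4 moves in all.
Check: order respected (B at step 2, A at step 3); 4 moves as required.

L, F, B, A, H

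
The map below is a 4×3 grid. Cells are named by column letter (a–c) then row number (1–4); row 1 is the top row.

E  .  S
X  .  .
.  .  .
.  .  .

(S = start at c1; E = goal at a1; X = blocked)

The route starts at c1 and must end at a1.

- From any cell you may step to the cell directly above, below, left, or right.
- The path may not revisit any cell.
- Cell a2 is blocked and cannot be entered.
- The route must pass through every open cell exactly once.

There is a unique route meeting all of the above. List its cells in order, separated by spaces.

Need to visit all 11 open cells exactly once, starting at c1 and ending at a1.
Cell a4 has only two open neighbours (a3 and b4), so the path must pass straight through it: one of those is the cell it's entered from and the other is where it exits.
Route from c1: down 3 to c4, left 2 to a4, up 1 to a3, right 1 to b3, up 2 to b1, left 1 to a1 — 10 moves in all.
Check: all 11 open cells covered.

c1 c2 c3 c4 b4 a4 a3 b3 b2 b1 a1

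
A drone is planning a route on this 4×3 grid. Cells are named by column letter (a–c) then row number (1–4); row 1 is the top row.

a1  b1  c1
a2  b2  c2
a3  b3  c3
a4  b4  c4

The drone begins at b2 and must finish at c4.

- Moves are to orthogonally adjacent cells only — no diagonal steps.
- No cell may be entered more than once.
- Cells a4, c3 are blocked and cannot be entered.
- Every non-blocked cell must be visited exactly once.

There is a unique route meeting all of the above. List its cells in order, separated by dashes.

Need to visit all 10 open cells exactly once, starting at b2 and ending at c4.
Cell a1 has only two open neighbours (a2 and b1), so the path must pass straight through it: one of those is the cell it's entered from and the other is where it exits.
Route from b2: right 1 to c2, up 1 to c1, left 2 to a1, down 2 to a3, right 1 to b3, down 1 to b4, right 1 to c4 — 9 moves in all.
Check: all 10 open cells covered.

b2 - c2 - c1 - b1 - a1 - a2 - a3 - b3 - b4 - c4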